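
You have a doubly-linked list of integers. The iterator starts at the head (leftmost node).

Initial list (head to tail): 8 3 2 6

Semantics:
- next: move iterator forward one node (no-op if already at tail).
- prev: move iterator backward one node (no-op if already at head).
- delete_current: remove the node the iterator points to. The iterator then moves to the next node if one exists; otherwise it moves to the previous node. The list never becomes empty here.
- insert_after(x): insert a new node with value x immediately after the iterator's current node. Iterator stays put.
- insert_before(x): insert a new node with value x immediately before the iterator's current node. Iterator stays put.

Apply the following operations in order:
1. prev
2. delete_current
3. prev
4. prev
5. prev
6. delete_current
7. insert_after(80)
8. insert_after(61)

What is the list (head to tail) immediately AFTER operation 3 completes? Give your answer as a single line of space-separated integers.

After 1 (prev): list=[8, 3, 2, 6] cursor@8
After 2 (delete_current): list=[3, 2, 6] cursor@3
After 3 (prev): list=[3, 2, 6] cursor@3

Answer: 3 2 6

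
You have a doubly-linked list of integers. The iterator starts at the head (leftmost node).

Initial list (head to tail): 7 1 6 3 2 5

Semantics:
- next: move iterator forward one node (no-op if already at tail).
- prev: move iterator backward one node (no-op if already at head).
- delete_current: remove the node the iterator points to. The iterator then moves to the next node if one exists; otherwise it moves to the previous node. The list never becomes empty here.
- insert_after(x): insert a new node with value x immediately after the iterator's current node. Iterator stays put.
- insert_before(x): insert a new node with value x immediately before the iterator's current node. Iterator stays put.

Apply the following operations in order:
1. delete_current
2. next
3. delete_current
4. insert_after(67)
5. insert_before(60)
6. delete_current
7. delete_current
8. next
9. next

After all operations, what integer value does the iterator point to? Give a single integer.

Answer: 5

Derivation:
After 1 (delete_current): list=[1, 6, 3, 2, 5] cursor@1
After 2 (next): list=[1, 6, 3, 2, 5] cursor@6
After 3 (delete_current): list=[1, 3, 2, 5] cursor@3
After 4 (insert_after(67)): list=[1, 3, 67, 2, 5] cursor@3
After 5 (insert_before(60)): list=[1, 60, 3, 67, 2, 5] cursor@3
After 6 (delete_current): list=[1, 60, 67, 2, 5] cursor@67
After 7 (delete_current): list=[1, 60, 2, 5] cursor@2
After 8 (next): list=[1, 60, 2, 5] cursor@5
After 9 (next): list=[1, 60, 2, 5] cursor@5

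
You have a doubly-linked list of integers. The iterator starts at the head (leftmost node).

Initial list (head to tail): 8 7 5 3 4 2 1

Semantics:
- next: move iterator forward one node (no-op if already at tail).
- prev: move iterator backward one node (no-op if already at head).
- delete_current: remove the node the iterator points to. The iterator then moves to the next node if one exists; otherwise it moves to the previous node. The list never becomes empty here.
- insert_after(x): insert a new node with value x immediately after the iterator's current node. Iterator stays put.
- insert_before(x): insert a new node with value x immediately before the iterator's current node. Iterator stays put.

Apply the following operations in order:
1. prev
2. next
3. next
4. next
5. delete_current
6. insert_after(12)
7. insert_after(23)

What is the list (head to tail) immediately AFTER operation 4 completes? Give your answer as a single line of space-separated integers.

After 1 (prev): list=[8, 7, 5, 3, 4, 2, 1] cursor@8
After 2 (next): list=[8, 7, 5, 3, 4, 2, 1] cursor@7
After 3 (next): list=[8, 7, 5, 3, 4, 2, 1] cursor@5
After 4 (next): list=[8, 7, 5, 3, 4, 2, 1] cursor@3

Answer: 8 7 5 3 4 2 1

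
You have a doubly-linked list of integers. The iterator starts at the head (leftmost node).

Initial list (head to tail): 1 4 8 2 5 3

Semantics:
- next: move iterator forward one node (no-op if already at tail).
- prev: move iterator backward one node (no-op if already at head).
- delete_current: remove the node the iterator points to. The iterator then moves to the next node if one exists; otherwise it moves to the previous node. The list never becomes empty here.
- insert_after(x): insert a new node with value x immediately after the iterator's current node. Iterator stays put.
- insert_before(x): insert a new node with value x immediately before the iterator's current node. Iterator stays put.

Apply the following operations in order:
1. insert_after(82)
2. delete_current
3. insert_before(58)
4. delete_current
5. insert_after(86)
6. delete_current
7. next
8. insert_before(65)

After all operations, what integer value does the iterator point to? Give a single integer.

Answer: 8

Derivation:
After 1 (insert_after(82)): list=[1, 82, 4, 8, 2, 5, 3] cursor@1
After 2 (delete_current): list=[82, 4, 8, 2, 5, 3] cursor@82
After 3 (insert_before(58)): list=[58, 82, 4, 8, 2, 5, 3] cursor@82
After 4 (delete_current): list=[58, 4, 8, 2, 5, 3] cursor@4
After 5 (insert_after(86)): list=[58, 4, 86, 8, 2, 5, 3] cursor@4
After 6 (delete_current): list=[58, 86, 8, 2, 5, 3] cursor@86
After 7 (next): list=[58, 86, 8, 2, 5, 3] cursor@8
After 8 (insert_before(65)): list=[58, 86, 65, 8, 2, 5, 3] cursor@8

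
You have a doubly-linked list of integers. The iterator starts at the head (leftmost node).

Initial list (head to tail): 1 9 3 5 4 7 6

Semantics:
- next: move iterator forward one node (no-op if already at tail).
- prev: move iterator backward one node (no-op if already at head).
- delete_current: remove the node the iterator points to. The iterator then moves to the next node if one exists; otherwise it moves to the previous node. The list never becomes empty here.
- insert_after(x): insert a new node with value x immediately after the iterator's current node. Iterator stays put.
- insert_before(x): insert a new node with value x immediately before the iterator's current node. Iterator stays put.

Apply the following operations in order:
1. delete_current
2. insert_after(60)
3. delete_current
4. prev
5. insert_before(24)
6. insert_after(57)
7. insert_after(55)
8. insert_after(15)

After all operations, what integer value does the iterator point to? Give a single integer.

Answer: 60

Derivation:
After 1 (delete_current): list=[9, 3, 5, 4, 7, 6] cursor@9
After 2 (insert_after(60)): list=[9, 60, 3, 5, 4, 7, 6] cursor@9
After 3 (delete_current): list=[60, 3, 5, 4, 7, 6] cursor@60
After 4 (prev): list=[60, 3, 5, 4, 7, 6] cursor@60
After 5 (insert_before(24)): list=[24, 60, 3, 5, 4, 7, 6] cursor@60
After 6 (insert_after(57)): list=[24, 60, 57, 3, 5, 4, 7, 6] cursor@60
After 7 (insert_after(55)): list=[24, 60, 55, 57, 3, 5, 4, 7, 6] cursor@60
After 8 (insert_after(15)): list=[24, 60, 15, 55, 57, 3, 5, 4, 7, 6] cursor@60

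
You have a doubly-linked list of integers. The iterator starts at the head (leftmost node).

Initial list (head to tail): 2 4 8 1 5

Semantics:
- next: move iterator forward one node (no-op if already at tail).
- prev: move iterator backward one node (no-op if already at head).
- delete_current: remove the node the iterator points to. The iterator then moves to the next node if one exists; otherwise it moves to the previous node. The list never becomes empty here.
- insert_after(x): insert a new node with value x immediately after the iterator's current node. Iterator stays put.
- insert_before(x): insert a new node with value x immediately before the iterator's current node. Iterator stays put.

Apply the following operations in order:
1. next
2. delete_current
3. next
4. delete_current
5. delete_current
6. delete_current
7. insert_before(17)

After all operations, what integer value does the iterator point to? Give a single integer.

Answer: 2

Derivation:
After 1 (next): list=[2, 4, 8, 1, 5] cursor@4
After 2 (delete_current): list=[2, 8, 1, 5] cursor@8
After 3 (next): list=[2, 8, 1, 5] cursor@1
After 4 (delete_current): list=[2, 8, 5] cursor@5
After 5 (delete_current): list=[2, 8] cursor@8
After 6 (delete_current): list=[2] cursor@2
After 7 (insert_before(17)): list=[17, 2] cursor@2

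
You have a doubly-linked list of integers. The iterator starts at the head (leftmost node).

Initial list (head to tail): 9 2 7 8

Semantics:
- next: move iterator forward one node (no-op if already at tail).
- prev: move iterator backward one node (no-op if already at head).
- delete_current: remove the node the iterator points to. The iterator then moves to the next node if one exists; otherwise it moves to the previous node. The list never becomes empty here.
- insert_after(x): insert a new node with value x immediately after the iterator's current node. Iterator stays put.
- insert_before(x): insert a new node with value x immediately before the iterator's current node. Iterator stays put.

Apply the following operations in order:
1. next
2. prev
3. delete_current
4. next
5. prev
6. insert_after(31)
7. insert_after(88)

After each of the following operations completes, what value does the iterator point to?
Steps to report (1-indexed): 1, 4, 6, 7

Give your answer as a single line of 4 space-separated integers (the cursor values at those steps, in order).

Answer: 2 7 2 2

Derivation:
After 1 (next): list=[9, 2, 7, 8] cursor@2
After 2 (prev): list=[9, 2, 7, 8] cursor@9
After 3 (delete_current): list=[2, 7, 8] cursor@2
After 4 (next): list=[2, 7, 8] cursor@7
After 5 (prev): list=[2, 7, 8] cursor@2
After 6 (insert_after(31)): list=[2, 31, 7, 8] cursor@2
After 7 (insert_after(88)): list=[2, 88, 31, 7, 8] cursor@2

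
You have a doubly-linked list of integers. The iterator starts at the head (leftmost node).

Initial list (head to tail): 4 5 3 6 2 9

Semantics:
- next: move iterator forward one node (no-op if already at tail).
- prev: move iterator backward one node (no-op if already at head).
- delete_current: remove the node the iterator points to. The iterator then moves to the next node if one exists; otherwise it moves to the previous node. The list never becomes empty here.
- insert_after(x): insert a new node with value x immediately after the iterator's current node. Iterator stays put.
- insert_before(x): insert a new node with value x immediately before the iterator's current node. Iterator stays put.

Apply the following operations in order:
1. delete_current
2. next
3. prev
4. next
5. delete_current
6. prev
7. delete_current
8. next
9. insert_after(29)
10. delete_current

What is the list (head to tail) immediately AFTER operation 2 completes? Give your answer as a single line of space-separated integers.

After 1 (delete_current): list=[5, 3, 6, 2, 9] cursor@5
After 2 (next): list=[5, 3, 6, 2, 9] cursor@3

Answer: 5 3 6 2 9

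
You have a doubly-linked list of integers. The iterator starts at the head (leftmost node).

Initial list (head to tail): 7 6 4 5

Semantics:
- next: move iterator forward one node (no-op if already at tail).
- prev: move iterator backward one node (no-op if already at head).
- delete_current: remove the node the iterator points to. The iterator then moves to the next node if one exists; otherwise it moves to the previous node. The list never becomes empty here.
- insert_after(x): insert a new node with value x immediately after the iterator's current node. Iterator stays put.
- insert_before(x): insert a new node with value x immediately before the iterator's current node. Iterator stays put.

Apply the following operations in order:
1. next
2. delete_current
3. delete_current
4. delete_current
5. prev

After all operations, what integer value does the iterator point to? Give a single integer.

Answer: 7

Derivation:
After 1 (next): list=[7, 6, 4, 5] cursor@6
After 2 (delete_current): list=[7, 4, 5] cursor@4
After 3 (delete_current): list=[7, 5] cursor@5
After 4 (delete_current): list=[7] cursor@7
After 5 (prev): list=[7] cursor@7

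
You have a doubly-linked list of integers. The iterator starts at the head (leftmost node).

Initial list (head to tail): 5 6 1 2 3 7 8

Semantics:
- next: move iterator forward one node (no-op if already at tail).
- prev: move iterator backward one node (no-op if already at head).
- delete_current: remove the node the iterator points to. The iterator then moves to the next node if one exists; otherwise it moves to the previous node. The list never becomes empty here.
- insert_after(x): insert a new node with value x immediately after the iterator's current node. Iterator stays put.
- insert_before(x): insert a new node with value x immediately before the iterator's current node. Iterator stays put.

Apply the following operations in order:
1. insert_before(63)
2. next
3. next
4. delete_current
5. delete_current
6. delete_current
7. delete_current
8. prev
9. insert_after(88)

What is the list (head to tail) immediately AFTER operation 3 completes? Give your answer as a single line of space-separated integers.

Answer: 63 5 6 1 2 3 7 8

Derivation:
After 1 (insert_before(63)): list=[63, 5, 6, 1, 2, 3, 7, 8] cursor@5
After 2 (next): list=[63, 5, 6, 1, 2, 3, 7, 8] cursor@6
After 3 (next): list=[63, 5, 6, 1, 2, 3, 7, 8] cursor@1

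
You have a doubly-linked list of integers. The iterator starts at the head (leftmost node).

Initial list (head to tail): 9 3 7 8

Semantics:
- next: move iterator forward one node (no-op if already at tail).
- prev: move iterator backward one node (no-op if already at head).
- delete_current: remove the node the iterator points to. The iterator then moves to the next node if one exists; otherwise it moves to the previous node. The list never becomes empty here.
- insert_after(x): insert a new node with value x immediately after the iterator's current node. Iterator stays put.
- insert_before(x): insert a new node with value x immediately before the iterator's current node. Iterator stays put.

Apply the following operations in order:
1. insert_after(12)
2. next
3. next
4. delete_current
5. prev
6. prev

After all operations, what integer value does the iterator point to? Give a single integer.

After 1 (insert_after(12)): list=[9, 12, 3, 7, 8] cursor@9
After 2 (next): list=[9, 12, 3, 7, 8] cursor@12
After 3 (next): list=[9, 12, 3, 7, 8] cursor@3
After 4 (delete_current): list=[9, 12, 7, 8] cursor@7
After 5 (prev): list=[9, 12, 7, 8] cursor@12
After 6 (prev): list=[9, 12, 7, 8] cursor@9

Answer: 9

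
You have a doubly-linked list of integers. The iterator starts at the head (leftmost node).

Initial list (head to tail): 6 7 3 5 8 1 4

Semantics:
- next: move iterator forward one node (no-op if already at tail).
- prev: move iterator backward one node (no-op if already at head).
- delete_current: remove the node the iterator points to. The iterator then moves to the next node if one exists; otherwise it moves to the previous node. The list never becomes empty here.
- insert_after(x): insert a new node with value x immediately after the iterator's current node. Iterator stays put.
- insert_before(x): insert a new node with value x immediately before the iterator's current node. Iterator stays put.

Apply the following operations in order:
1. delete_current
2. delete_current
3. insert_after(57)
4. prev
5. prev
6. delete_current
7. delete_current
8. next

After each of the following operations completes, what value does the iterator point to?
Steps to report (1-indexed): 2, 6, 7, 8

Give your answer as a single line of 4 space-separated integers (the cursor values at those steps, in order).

Answer: 3 57 5 8

Derivation:
After 1 (delete_current): list=[7, 3, 5, 8, 1, 4] cursor@7
After 2 (delete_current): list=[3, 5, 8, 1, 4] cursor@3
After 3 (insert_after(57)): list=[3, 57, 5, 8, 1, 4] cursor@3
After 4 (prev): list=[3, 57, 5, 8, 1, 4] cursor@3
After 5 (prev): list=[3, 57, 5, 8, 1, 4] cursor@3
After 6 (delete_current): list=[57, 5, 8, 1, 4] cursor@57
After 7 (delete_current): list=[5, 8, 1, 4] cursor@5
After 8 (next): list=[5, 8, 1, 4] cursor@8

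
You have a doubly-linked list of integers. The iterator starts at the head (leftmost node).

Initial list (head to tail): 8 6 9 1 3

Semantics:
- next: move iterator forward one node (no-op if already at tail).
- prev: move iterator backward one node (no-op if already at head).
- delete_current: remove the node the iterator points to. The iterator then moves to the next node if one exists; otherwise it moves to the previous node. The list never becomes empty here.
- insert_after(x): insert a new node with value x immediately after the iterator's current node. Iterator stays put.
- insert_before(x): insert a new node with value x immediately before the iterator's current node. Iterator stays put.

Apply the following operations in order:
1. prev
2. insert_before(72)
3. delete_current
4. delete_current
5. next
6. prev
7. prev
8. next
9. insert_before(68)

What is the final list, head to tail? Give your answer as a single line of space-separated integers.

After 1 (prev): list=[8, 6, 9, 1, 3] cursor@8
After 2 (insert_before(72)): list=[72, 8, 6, 9, 1, 3] cursor@8
After 3 (delete_current): list=[72, 6, 9, 1, 3] cursor@6
After 4 (delete_current): list=[72, 9, 1, 3] cursor@9
After 5 (next): list=[72, 9, 1, 3] cursor@1
After 6 (prev): list=[72, 9, 1, 3] cursor@9
After 7 (prev): list=[72, 9, 1, 3] cursor@72
After 8 (next): list=[72, 9, 1, 3] cursor@9
After 9 (insert_before(68)): list=[72, 68, 9, 1, 3] cursor@9

Answer: 72 68 9 1 3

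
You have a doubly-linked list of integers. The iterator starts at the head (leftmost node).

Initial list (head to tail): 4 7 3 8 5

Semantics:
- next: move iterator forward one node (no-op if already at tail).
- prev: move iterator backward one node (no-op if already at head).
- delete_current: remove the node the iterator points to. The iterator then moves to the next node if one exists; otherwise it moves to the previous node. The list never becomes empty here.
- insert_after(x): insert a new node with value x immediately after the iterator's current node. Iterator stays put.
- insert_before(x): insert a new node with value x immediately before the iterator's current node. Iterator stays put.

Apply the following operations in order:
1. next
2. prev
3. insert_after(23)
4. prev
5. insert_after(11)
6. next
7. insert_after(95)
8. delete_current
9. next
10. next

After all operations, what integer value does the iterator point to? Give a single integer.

After 1 (next): list=[4, 7, 3, 8, 5] cursor@7
After 2 (prev): list=[4, 7, 3, 8, 5] cursor@4
After 3 (insert_after(23)): list=[4, 23, 7, 3, 8, 5] cursor@4
After 4 (prev): list=[4, 23, 7, 3, 8, 5] cursor@4
After 5 (insert_after(11)): list=[4, 11, 23, 7, 3, 8, 5] cursor@4
After 6 (next): list=[4, 11, 23, 7, 3, 8, 5] cursor@11
After 7 (insert_after(95)): list=[4, 11, 95, 23, 7, 3, 8, 5] cursor@11
After 8 (delete_current): list=[4, 95, 23, 7, 3, 8, 5] cursor@95
After 9 (next): list=[4, 95, 23, 7, 3, 8, 5] cursor@23
After 10 (next): list=[4, 95, 23, 7, 3, 8, 5] cursor@7

Answer: 7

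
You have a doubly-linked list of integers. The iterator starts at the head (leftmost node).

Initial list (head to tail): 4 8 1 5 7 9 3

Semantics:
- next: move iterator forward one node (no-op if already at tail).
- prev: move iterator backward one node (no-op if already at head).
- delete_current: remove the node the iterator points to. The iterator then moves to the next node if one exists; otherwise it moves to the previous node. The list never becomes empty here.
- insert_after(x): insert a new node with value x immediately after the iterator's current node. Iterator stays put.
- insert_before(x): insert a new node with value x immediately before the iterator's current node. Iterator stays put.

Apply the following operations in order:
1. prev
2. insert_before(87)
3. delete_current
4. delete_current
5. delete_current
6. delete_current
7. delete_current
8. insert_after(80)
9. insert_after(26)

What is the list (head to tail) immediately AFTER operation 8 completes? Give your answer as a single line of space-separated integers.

Answer: 87 9 80 3

Derivation:
After 1 (prev): list=[4, 8, 1, 5, 7, 9, 3] cursor@4
After 2 (insert_before(87)): list=[87, 4, 8, 1, 5, 7, 9, 3] cursor@4
After 3 (delete_current): list=[87, 8, 1, 5, 7, 9, 3] cursor@8
After 4 (delete_current): list=[87, 1, 5, 7, 9, 3] cursor@1
After 5 (delete_current): list=[87, 5, 7, 9, 3] cursor@5
After 6 (delete_current): list=[87, 7, 9, 3] cursor@7
After 7 (delete_current): list=[87, 9, 3] cursor@9
After 8 (insert_after(80)): list=[87, 9, 80, 3] cursor@9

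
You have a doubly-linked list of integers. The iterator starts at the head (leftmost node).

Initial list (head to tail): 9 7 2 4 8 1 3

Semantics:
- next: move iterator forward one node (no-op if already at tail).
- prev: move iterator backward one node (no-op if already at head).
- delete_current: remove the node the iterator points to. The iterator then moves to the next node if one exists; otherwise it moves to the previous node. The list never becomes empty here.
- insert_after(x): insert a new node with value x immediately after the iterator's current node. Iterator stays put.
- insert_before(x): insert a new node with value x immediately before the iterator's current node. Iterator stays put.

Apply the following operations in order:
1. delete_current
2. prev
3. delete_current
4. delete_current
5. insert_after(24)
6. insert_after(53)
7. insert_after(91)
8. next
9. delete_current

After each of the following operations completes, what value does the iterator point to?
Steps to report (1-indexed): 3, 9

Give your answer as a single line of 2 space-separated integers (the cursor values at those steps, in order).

Answer: 2 53

Derivation:
After 1 (delete_current): list=[7, 2, 4, 8, 1, 3] cursor@7
After 2 (prev): list=[7, 2, 4, 8, 1, 3] cursor@7
After 3 (delete_current): list=[2, 4, 8, 1, 3] cursor@2
After 4 (delete_current): list=[4, 8, 1, 3] cursor@4
After 5 (insert_after(24)): list=[4, 24, 8, 1, 3] cursor@4
After 6 (insert_after(53)): list=[4, 53, 24, 8, 1, 3] cursor@4
After 7 (insert_after(91)): list=[4, 91, 53, 24, 8, 1, 3] cursor@4
After 8 (next): list=[4, 91, 53, 24, 8, 1, 3] cursor@91
After 9 (delete_current): list=[4, 53, 24, 8, 1, 3] cursor@53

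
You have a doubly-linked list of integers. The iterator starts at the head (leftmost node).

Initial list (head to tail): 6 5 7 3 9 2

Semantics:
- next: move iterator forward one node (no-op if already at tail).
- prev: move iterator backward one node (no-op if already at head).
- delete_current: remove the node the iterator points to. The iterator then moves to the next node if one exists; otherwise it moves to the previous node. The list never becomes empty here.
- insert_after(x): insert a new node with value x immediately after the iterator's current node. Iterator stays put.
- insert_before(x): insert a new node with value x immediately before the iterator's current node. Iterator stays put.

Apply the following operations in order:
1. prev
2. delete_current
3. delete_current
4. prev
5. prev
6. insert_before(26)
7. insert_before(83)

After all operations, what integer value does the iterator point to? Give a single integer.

After 1 (prev): list=[6, 5, 7, 3, 9, 2] cursor@6
After 2 (delete_current): list=[5, 7, 3, 9, 2] cursor@5
After 3 (delete_current): list=[7, 3, 9, 2] cursor@7
After 4 (prev): list=[7, 3, 9, 2] cursor@7
After 5 (prev): list=[7, 3, 9, 2] cursor@7
After 6 (insert_before(26)): list=[26, 7, 3, 9, 2] cursor@7
After 7 (insert_before(83)): list=[26, 83, 7, 3, 9, 2] cursor@7

Answer: 7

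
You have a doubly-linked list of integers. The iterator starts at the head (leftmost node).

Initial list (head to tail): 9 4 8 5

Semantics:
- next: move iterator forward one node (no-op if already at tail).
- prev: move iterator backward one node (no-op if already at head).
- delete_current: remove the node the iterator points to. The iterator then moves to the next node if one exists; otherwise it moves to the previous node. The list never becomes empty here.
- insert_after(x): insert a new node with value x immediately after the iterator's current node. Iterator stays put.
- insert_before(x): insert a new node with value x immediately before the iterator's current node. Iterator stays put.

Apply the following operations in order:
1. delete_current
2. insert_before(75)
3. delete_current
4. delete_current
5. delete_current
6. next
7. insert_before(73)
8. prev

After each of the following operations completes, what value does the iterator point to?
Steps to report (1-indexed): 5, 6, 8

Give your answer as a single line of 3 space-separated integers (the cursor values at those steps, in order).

Answer: 75 75 73

Derivation:
After 1 (delete_current): list=[4, 8, 5] cursor@4
After 2 (insert_before(75)): list=[75, 4, 8, 5] cursor@4
After 3 (delete_current): list=[75, 8, 5] cursor@8
After 4 (delete_current): list=[75, 5] cursor@5
After 5 (delete_current): list=[75] cursor@75
After 6 (next): list=[75] cursor@75
After 7 (insert_before(73)): list=[73, 75] cursor@75
After 8 (prev): list=[73, 75] cursor@73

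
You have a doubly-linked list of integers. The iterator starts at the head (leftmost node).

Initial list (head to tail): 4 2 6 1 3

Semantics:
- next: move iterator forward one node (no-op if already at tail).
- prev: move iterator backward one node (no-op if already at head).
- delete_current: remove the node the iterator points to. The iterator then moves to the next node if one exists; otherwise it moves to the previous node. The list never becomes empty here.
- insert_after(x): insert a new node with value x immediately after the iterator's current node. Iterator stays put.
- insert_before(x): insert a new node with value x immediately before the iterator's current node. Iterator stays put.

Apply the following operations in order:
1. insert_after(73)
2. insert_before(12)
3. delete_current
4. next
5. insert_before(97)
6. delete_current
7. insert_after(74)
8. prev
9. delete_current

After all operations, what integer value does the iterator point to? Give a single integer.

After 1 (insert_after(73)): list=[4, 73, 2, 6, 1, 3] cursor@4
After 2 (insert_before(12)): list=[12, 4, 73, 2, 6, 1, 3] cursor@4
After 3 (delete_current): list=[12, 73, 2, 6, 1, 3] cursor@73
After 4 (next): list=[12, 73, 2, 6, 1, 3] cursor@2
After 5 (insert_before(97)): list=[12, 73, 97, 2, 6, 1, 3] cursor@2
After 6 (delete_current): list=[12, 73, 97, 6, 1, 3] cursor@6
After 7 (insert_after(74)): list=[12, 73, 97, 6, 74, 1, 3] cursor@6
After 8 (prev): list=[12, 73, 97, 6, 74, 1, 3] cursor@97
After 9 (delete_current): list=[12, 73, 6, 74, 1, 3] cursor@6

Answer: 6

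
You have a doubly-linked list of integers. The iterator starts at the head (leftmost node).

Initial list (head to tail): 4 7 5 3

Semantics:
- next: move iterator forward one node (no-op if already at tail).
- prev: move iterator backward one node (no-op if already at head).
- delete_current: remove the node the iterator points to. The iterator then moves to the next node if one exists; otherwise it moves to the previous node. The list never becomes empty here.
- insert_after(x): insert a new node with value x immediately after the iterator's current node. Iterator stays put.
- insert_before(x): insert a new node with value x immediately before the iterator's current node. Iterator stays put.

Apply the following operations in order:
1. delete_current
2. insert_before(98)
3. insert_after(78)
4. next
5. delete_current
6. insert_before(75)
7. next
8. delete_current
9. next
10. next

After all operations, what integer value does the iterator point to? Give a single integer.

Answer: 5

Derivation:
After 1 (delete_current): list=[7, 5, 3] cursor@7
After 2 (insert_before(98)): list=[98, 7, 5, 3] cursor@7
After 3 (insert_after(78)): list=[98, 7, 78, 5, 3] cursor@7
After 4 (next): list=[98, 7, 78, 5, 3] cursor@78
After 5 (delete_current): list=[98, 7, 5, 3] cursor@5
After 6 (insert_before(75)): list=[98, 7, 75, 5, 3] cursor@5
After 7 (next): list=[98, 7, 75, 5, 3] cursor@3
After 8 (delete_current): list=[98, 7, 75, 5] cursor@5
After 9 (next): list=[98, 7, 75, 5] cursor@5
After 10 (next): list=[98, 7, 75, 5] cursor@5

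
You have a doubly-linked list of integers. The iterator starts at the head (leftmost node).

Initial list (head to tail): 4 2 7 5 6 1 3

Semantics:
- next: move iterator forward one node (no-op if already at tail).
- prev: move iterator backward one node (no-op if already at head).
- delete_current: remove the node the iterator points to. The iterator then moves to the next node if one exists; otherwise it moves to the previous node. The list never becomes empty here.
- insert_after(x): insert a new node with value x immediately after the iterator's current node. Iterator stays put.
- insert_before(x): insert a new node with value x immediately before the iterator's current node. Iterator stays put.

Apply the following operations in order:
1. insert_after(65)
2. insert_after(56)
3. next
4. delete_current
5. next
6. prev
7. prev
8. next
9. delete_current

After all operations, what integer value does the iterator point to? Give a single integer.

After 1 (insert_after(65)): list=[4, 65, 2, 7, 5, 6, 1, 3] cursor@4
After 2 (insert_after(56)): list=[4, 56, 65, 2, 7, 5, 6, 1, 3] cursor@4
After 3 (next): list=[4, 56, 65, 2, 7, 5, 6, 1, 3] cursor@56
After 4 (delete_current): list=[4, 65, 2, 7, 5, 6, 1, 3] cursor@65
After 5 (next): list=[4, 65, 2, 7, 5, 6, 1, 3] cursor@2
After 6 (prev): list=[4, 65, 2, 7, 5, 6, 1, 3] cursor@65
After 7 (prev): list=[4, 65, 2, 7, 5, 6, 1, 3] cursor@4
After 8 (next): list=[4, 65, 2, 7, 5, 6, 1, 3] cursor@65
After 9 (delete_current): list=[4, 2, 7, 5, 6, 1, 3] cursor@2

Answer: 2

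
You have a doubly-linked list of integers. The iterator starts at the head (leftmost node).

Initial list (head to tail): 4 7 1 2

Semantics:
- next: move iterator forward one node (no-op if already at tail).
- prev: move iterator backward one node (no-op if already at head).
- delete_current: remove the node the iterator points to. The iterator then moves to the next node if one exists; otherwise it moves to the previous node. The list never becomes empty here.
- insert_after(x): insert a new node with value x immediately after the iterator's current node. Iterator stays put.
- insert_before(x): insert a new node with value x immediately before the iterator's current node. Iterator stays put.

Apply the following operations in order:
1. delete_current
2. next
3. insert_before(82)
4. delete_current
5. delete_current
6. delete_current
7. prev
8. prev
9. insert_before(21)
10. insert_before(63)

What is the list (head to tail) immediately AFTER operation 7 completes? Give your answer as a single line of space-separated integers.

After 1 (delete_current): list=[7, 1, 2] cursor@7
After 2 (next): list=[7, 1, 2] cursor@1
After 3 (insert_before(82)): list=[7, 82, 1, 2] cursor@1
After 4 (delete_current): list=[7, 82, 2] cursor@2
After 5 (delete_current): list=[7, 82] cursor@82
After 6 (delete_current): list=[7] cursor@7
After 7 (prev): list=[7] cursor@7

Answer: 7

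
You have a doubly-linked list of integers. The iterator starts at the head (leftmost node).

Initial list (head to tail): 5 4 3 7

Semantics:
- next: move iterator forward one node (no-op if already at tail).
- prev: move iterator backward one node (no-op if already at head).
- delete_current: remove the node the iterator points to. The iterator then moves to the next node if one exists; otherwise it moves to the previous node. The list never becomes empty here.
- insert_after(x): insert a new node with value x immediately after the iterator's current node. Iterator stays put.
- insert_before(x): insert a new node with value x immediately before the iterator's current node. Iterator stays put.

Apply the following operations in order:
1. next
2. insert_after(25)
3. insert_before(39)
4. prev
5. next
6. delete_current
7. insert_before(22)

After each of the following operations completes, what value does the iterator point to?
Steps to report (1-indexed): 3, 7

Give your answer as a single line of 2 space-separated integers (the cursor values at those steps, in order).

Answer: 4 25

Derivation:
After 1 (next): list=[5, 4, 3, 7] cursor@4
After 2 (insert_after(25)): list=[5, 4, 25, 3, 7] cursor@4
After 3 (insert_before(39)): list=[5, 39, 4, 25, 3, 7] cursor@4
After 4 (prev): list=[5, 39, 4, 25, 3, 7] cursor@39
After 5 (next): list=[5, 39, 4, 25, 3, 7] cursor@4
After 6 (delete_current): list=[5, 39, 25, 3, 7] cursor@25
After 7 (insert_before(22)): list=[5, 39, 22, 25, 3, 7] cursor@25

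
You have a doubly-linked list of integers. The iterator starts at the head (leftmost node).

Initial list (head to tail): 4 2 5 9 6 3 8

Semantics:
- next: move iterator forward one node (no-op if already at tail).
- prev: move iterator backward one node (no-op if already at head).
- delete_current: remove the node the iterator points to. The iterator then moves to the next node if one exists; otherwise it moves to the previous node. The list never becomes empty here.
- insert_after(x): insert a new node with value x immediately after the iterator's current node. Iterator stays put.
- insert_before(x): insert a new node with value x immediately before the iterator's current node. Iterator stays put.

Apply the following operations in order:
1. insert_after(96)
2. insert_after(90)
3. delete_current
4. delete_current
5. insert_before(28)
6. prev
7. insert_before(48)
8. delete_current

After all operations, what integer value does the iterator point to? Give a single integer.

Answer: 96

Derivation:
After 1 (insert_after(96)): list=[4, 96, 2, 5, 9, 6, 3, 8] cursor@4
After 2 (insert_after(90)): list=[4, 90, 96, 2, 5, 9, 6, 3, 8] cursor@4
After 3 (delete_current): list=[90, 96, 2, 5, 9, 6, 3, 8] cursor@90
After 4 (delete_current): list=[96, 2, 5, 9, 6, 3, 8] cursor@96
After 5 (insert_before(28)): list=[28, 96, 2, 5, 9, 6, 3, 8] cursor@96
After 6 (prev): list=[28, 96, 2, 5, 9, 6, 3, 8] cursor@28
After 7 (insert_before(48)): list=[48, 28, 96, 2, 5, 9, 6, 3, 8] cursor@28
After 8 (delete_current): list=[48, 96, 2, 5, 9, 6, 3, 8] cursor@96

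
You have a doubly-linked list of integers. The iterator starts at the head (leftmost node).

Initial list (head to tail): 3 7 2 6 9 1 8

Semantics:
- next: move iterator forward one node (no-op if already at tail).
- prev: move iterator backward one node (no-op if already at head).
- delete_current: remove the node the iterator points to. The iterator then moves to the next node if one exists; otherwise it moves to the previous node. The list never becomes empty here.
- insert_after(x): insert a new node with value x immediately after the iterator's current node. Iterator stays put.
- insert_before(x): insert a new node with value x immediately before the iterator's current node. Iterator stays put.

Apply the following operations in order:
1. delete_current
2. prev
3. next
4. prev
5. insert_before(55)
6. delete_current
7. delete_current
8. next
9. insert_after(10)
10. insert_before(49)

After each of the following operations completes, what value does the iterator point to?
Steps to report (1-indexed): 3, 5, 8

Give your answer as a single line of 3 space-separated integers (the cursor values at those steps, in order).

After 1 (delete_current): list=[7, 2, 6, 9, 1, 8] cursor@7
After 2 (prev): list=[7, 2, 6, 9, 1, 8] cursor@7
After 3 (next): list=[7, 2, 6, 9, 1, 8] cursor@2
After 4 (prev): list=[7, 2, 6, 9, 1, 8] cursor@7
After 5 (insert_before(55)): list=[55, 7, 2, 6, 9, 1, 8] cursor@7
After 6 (delete_current): list=[55, 2, 6, 9, 1, 8] cursor@2
After 7 (delete_current): list=[55, 6, 9, 1, 8] cursor@6
After 8 (next): list=[55, 6, 9, 1, 8] cursor@9
After 9 (insert_after(10)): list=[55, 6, 9, 10, 1, 8] cursor@9
After 10 (insert_before(49)): list=[55, 6, 49, 9, 10, 1, 8] cursor@9

Answer: 2 7 9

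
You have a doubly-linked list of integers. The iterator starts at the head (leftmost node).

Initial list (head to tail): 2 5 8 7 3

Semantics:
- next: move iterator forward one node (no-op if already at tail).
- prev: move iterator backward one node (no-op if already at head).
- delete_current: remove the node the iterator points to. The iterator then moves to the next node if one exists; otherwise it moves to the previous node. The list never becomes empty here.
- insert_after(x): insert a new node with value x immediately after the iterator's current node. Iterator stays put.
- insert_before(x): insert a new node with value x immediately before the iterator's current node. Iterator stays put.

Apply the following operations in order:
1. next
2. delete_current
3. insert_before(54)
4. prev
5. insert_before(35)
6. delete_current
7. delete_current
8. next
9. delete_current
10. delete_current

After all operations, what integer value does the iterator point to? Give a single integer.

After 1 (next): list=[2, 5, 8, 7, 3] cursor@5
After 2 (delete_current): list=[2, 8, 7, 3] cursor@8
After 3 (insert_before(54)): list=[2, 54, 8, 7, 3] cursor@8
After 4 (prev): list=[2, 54, 8, 7, 3] cursor@54
After 5 (insert_before(35)): list=[2, 35, 54, 8, 7, 3] cursor@54
After 6 (delete_current): list=[2, 35, 8, 7, 3] cursor@8
After 7 (delete_current): list=[2, 35, 7, 3] cursor@7
After 8 (next): list=[2, 35, 7, 3] cursor@3
After 9 (delete_current): list=[2, 35, 7] cursor@7
After 10 (delete_current): list=[2, 35] cursor@35

Answer: 35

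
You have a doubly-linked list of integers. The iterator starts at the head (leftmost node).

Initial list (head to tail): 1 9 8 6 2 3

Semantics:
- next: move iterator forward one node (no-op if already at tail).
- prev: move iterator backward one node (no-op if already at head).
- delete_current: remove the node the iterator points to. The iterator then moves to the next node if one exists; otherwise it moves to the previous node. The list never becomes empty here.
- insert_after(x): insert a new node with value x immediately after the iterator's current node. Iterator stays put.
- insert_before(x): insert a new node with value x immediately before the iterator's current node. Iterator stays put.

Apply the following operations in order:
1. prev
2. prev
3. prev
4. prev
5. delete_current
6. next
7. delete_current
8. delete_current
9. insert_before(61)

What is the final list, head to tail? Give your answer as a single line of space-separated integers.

After 1 (prev): list=[1, 9, 8, 6, 2, 3] cursor@1
After 2 (prev): list=[1, 9, 8, 6, 2, 3] cursor@1
After 3 (prev): list=[1, 9, 8, 6, 2, 3] cursor@1
After 4 (prev): list=[1, 9, 8, 6, 2, 3] cursor@1
After 5 (delete_current): list=[9, 8, 6, 2, 3] cursor@9
After 6 (next): list=[9, 8, 6, 2, 3] cursor@8
After 7 (delete_current): list=[9, 6, 2, 3] cursor@6
After 8 (delete_current): list=[9, 2, 3] cursor@2
After 9 (insert_before(61)): list=[9, 61, 2, 3] cursor@2

Answer: 9 61 2 3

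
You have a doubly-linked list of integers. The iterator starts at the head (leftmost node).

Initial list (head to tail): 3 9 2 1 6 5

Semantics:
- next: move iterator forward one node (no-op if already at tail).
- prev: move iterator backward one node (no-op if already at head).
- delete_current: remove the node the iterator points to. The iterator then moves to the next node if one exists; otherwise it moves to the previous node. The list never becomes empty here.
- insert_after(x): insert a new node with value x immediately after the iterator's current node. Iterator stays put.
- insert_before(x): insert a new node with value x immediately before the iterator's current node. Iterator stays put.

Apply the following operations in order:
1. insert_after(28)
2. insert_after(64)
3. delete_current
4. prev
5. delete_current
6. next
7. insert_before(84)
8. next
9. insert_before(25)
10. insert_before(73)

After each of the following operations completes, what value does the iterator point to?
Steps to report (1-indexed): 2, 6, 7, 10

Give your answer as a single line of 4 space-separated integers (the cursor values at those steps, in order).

After 1 (insert_after(28)): list=[3, 28, 9, 2, 1, 6, 5] cursor@3
After 2 (insert_after(64)): list=[3, 64, 28, 9, 2, 1, 6, 5] cursor@3
After 3 (delete_current): list=[64, 28, 9, 2, 1, 6, 5] cursor@64
After 4 (prev): list=[64, 28, 9, 2, 1, 6, 5] cursor@64
After 5 (delete_current): list=[28, 9, 2, 1, 6, 5] cursor@28
After 6 (next): list=[28, 9, 2, 1, 6, 5] cursor@9
After 7 (insert_before(84)): list=[28, 84, 9, 2, 1, 6, 5] cursor@9
After 8 (next): list=[28, 84, 9, 2, 1, 6, 5] cursor@2
After 9 (insert_before(25)): list=[28, 84, 9, 25, 2, 1, 6, 5] cursor@2
After 10 (insert_before(73)): list=[28, 84, 9, 25, 73, 2, 1, 6, 5] cursor@2

Answer: 3 9 9 2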